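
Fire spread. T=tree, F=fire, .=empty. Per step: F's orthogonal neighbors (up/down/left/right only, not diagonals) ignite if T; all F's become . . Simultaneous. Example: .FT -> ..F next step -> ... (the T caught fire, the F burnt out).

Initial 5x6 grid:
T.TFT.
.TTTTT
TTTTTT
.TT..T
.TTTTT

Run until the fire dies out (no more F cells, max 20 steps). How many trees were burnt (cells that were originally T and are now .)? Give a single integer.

Step 1: +3 fires, +1 burnt (F count now 3)
Step 2: +3 fires, +3 burnt (F count now 3)
Step 3: +4 fires, +3 burnt (F count now 4)
Step 4: +3 fires, +4 burnt (F count now 3)
Step 5: +4 fires, +3 burnt (F count now 4)
Step 6: +3 fires, +4 burnt (F count now 3)
Step 7: +1 fires, +3 burnt (F count now 1)
Step 8: +0 fires, +1 burnt (F count now 0)
Fire out after step 8
Initially T: 22, now '.': 29
Total burnt (originally-T cells now '.'): 21

Answer: 21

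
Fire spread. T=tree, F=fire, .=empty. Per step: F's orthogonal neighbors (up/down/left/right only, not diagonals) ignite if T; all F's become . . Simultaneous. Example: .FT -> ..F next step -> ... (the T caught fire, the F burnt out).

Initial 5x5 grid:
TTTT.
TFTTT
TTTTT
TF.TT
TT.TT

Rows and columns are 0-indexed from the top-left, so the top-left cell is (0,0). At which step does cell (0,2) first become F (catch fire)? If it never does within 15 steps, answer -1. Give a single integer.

Step 1: cell (0,2)='T' (+6 fires, +2 burnt)
Step 2: cell (0,2)='F' (+6 fires, +6 burnt)
  -> target ignites at step 2
Step 3: cell (0,2)='.' (+3 fires, +6 burnt)
Step 4: cell (0,2)='.' (+2 fires, +3 burnt)
Step 5: cell (0,2)='.' (+2 fires, +2 burnt)
Step 6: cell (0,2)='.' (+1 fires, +2 burnt)
Step 7: cell (0,2)='.' (+0 fires, +1 burnt)
  fire out at step 7

2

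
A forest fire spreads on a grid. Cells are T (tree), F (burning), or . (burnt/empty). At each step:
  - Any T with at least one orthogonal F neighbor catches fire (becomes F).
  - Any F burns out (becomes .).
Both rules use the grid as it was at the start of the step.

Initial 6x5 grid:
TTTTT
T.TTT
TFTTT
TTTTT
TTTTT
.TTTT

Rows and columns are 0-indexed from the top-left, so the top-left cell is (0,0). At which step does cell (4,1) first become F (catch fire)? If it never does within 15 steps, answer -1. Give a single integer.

Step 1: cell (4,1)='T' (+3 fires, +1 burnt)
Step 2: cell (4,1)='F' (+6 fires, +3 burnt)
  -> target ignites at step 2
Step 3: cell (4,1)='.' (+8 fires, +6 burnt)
Step 4: cell (4,1)='.' (+6 fires, +8 burnt)
Step 5: cell (4,1)='.' (+3 fires, +6 burnt)
Step 6: cell (4,1)='.' (+1 fires, +3 burnt)
Step 7: cell (4,1)='.' (+0 fires, +1 burnt)
  fire out at step 7

2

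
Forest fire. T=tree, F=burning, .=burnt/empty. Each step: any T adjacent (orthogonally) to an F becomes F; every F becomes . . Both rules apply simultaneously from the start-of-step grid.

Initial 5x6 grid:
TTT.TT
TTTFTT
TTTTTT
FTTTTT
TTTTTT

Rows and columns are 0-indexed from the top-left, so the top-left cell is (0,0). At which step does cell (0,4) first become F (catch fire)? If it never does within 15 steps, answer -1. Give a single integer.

Step 1: cell (0,4)='T' (+6 fires, +2 burnt)
Step 2: cell (0,4)='F' (+11 fires, +6 burnt)
  -> target ignites at step 2
Step 3: cell (0,4)='.' (+7 fires, +11 burnt)
Step 4: cell (0,4)='.' (+2 fires, +7 burnt)
Step 5: cell (0,4)='.' (+1 fires, +2 burnt)
Step 6: cell (0,4)='.' (+0 fires, +1 burnt)
  fire out at step 6

2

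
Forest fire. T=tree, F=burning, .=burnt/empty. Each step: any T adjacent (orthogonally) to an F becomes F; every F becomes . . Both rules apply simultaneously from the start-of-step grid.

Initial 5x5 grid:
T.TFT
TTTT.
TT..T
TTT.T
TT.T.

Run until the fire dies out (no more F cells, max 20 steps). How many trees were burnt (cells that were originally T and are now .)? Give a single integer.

Answer: 14

Derivation:
Step 1: +3 fires, +1 burnt (F count now 3)
Step 2: +1 fires, +3 burnt (F count now 1)
Step 3: +1 fires, +1 burnt (F count now 1)
Step 4: +2 fires, +1 burnt (F count now 2)
Step 5: +3 fires, +2 burnt (F count now 3)
Step 6: +3 fires, +3 burnt (F count now 3)
Step 7: +1 fires, +3 burnt (F count now 1)
Step 8: +0 fires, +1 burnt (F count now 0)
Fire out after step 8
Initially T: 17, now '.': 22
Total burnt (originally-T cells now '.'): 14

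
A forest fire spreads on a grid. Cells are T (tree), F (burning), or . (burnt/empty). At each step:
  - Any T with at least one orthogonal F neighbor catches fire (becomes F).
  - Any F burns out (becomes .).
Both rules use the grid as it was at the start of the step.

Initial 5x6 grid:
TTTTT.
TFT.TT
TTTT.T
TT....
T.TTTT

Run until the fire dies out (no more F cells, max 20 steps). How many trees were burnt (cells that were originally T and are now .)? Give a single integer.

Step 1: +4 fires, +1 burnt (F count now 4)
Step 2: +5 fires, +4 burnt (F count now 5)
Step 3: +3 fires, +5 burnt (F count now 3)
Step 4: +2 fires, +3 burnt (F count now 2)
Step 5: +1 fires, +2 burnt (F count now 1)
Step 6: +1 fires, +1 burnt (F count now 1)
Step 7: +1 fires, +1 burnt (F count now 1)
Step 8: +0 fires, +1 burnt (F count now 0)
Fire out after step 8
Initially T: 21, now '.': 26
Total burnt (originally-T cells now '.'): 17

Answer: 17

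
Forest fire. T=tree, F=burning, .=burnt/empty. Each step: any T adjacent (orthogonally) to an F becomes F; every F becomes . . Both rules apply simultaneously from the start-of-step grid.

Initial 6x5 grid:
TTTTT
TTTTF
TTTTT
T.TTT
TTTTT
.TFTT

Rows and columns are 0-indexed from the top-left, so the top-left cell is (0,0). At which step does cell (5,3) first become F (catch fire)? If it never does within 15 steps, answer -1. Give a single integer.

Step 1: cell (5,3)='F' (+6 fires, +2 burnt)
  -> target ignites at step 1
Step 2: cell (5,3)='.' (+8 fires, +6 burnt)
Step 3: cell (5,3)='.' (+6 fires, +8 burnt)
Step 4: cell (5,3)='.' (+4 fires, +6 burnt)
Step 5: cell (5,3)='.' (+2 fires, +4 burnt)
Step 6: cell (5,3)='.' (+0 fires, +2 burnt)
  fire out at step 6

1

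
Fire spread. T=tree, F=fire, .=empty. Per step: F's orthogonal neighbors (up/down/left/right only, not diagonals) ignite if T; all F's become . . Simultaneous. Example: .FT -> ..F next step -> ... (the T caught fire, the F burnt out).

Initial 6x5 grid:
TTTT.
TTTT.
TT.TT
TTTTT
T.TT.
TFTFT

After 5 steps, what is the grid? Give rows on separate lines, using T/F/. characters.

Step 1: 4 trees catch fire, 2 burn out
  TTTT.
  TTTT.
  TT.TT
  TTTTT
  T.TF.
  F.F.F
Step 2: 3 trees catch fire, 4 burn out
  TTTT.
  TTTT.
  TT.TT
  TTTFT
  F.F..
  .....
Step 3: 4 trees catch fire, 3 burn out
  TTTT.
  TTTT.
  TT.FT
  FTF.F
  .....
  .....
Step 4: 4 trees catch fire, 4 burn out
  TTTT.
  TTTF.
  FT..F
  .F...
  .....
  .....
Step 5: 4 trees catch fire, 4 burn out
  TTTF.
  FTF..
  .F...
  .....
  .....
  .....

TTTF.
FTF..
.F...
.....
.....
.....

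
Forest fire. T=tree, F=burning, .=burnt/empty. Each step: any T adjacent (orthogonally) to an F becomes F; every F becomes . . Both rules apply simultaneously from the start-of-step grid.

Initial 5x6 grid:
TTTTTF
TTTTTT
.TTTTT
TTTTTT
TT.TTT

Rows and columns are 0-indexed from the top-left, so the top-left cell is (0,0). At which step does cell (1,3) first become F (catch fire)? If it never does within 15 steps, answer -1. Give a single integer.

Step 1: cell (1,3)='T' (+2 fires, +1 burnt)
Step 2: cell (1,3)='T' (+3 fires, +2 burnt)
Step 3: cell (1,3)='F' (+4 fires, +3 burnt)
  -> target ignites at step 3
Step 4: cell (1,3)='.' (+5 fires, +4 burnt)
Step 5: cell (1,3)='.' (+5 fires, +5 burnt)
Step 6: cell (1,3)='.' (+4 fires, +5 burnt)
Step 7: cell (1,3)='.' (+1 fires, +4 burnt)
Step 8: cell (1,3)='.' (+2 fires, +1 burnt)
Step 9: cell (1,3)='.' (+1 fires, +2 burnt)
Step 10: cell (1,3)='.' (+0 fires, +1 burnt)
  fire out at step 10

3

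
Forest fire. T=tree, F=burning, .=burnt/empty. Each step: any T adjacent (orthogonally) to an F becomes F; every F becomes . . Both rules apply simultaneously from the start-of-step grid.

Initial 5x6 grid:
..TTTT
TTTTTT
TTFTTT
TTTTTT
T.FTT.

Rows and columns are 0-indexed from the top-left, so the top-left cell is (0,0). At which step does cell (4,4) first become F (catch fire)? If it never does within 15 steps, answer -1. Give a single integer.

Step 1: cell (4,4)='T' (+5 fires, +2 burnt)
Step 2: cell (4,4)='F' (+8 fires, +5 burnt)
  -> target ignites at step 2
Step 3: cell (4,4)='.' (+6 fires, +8 burnt)
Step 4: cell (4,4)='.' (+4 fires, +6 burnt)
Step 5: cell (4,4)='.' (+1 fires, +4 burnt)
Step 6: cell (4,4)='.' (+0 fires, +1 burnt)
  fire out at step 6

2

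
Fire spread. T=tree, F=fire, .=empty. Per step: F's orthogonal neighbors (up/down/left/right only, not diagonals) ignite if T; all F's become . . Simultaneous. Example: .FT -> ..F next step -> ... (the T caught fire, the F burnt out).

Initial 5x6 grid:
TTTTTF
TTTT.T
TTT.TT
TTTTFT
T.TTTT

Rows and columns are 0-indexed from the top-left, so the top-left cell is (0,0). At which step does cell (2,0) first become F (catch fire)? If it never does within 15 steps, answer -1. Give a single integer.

Step 1: cell (2,0)='T' (+6 fires, +2 burnt)
Step 2: cell (2,0)='T' (+5 fires, +6 burnt)
Step 3: cell (2,0)='T' (+5 fires, +5 burnt)
Step 4: cell (2,0)='T' (+4 fires, +5 burnt)
Step 5: cell (2,0)='F' (+4 fires, +4 burnt)
  -> target ignites at step 5
Step 6: cell (2,0)='.' (+1 fires, +4 burnt)
Step 7: cell (2,0)='.' (+0 fires, +1 burnt)
  fire out at step 7

5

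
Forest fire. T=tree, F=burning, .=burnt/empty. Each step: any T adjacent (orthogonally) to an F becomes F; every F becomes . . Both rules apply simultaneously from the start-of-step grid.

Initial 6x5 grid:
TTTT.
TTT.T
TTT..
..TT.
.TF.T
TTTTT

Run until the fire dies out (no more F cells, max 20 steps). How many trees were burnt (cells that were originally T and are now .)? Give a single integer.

Answer: 19

Derivation:
Step 1: +3 fires, +1 burnt (F count now 3)
Step 2: +4 fires, +3 burnt (F count now 4)
Step 3: +4 fires, +4 burnt (F count now 4)
Step 4: +4 fires, +4 burnt (F count now 4)
Step 5: +3 fires, +4 burnt (F count now 3)
Step 6: +1 fires, +3 burnt (F count now 1)
Step 7: +0 fires, +1 burnt (F count now 0)
Fire out after step 7
Initially T: 20, now '.': 29
Total burnt (originally-T cells now '.'): 19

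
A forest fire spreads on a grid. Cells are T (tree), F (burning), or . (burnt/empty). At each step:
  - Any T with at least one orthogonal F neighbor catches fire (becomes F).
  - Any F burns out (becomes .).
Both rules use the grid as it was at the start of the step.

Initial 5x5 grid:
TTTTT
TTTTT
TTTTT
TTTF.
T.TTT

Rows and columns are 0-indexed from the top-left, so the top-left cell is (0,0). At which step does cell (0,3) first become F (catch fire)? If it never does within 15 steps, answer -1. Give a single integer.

Step 1: cell (0,3)='T' (+3 fires, +1 burnt)
Step 2: cell (0,3)='T' (+6 fires, +3 burnt)
Step 3: cell (0,3)='F' (+5 fires, +6 burnt)
  -> target ignites at step 3
Step 4: cell (0,3)='.' (+5 fires, +5 burnt)
Step 5: cell (0,3)='.' (+2 fires, +5 burnt)
Step 6: cell (0,3)='.' (+1 fires, +2 burnt)
Step 7: cell (0,3)='.' (+0 fires, +1 burnt)
  fire out at step 7

3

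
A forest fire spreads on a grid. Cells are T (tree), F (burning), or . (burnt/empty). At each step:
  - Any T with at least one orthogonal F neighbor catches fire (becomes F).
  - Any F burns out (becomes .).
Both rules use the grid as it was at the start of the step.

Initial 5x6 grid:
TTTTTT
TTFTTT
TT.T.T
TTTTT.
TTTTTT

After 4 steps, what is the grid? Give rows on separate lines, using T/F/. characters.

Step 1: 3 trees catch fire, 1 burn out
  TTFTTT
  TF.FTT
  TT.T.T
  TTTTT.
  TTTTTT
Step 2: 6 trees catch fire, 3 burn out
  TF.FTT
  F...FT
  TF.F.T
  TTTTT.
  TTTTTT
Step 3: 6 trees catch fire, 6 burn out
  F...FT
  .....F
  F....T
  TFTFT.
  TTTTTT
Step 4: 7 trees catch fire, 6 burn out
  .....F
  ......
  .....F
  F.F.F.
  TFTFTT

.....F
......
.....F
F.F.F.
TFTFTT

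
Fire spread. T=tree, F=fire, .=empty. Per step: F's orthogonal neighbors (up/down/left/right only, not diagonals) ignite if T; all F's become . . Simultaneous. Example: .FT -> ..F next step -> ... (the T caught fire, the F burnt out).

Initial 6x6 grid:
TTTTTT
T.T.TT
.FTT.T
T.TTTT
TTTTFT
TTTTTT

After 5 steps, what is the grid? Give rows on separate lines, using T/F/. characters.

Step 1: 5 trees catch fire, 2 burn out
  TTTTTT
  T.T.TT
  ..FT.T
  T.TTFT
  TTTF.F
  TTTTFT
Step 2: 8 trees catch fire, 5 burn out
  TTTTTT
  T.F.TT
  ...F.T
  T.FF.F
  TTF...
  TTTF.F
Step 3: 4 trees catch fire, 8 burn out
  TTFTTT
  T...TT
  .....F
  T.....
  TF....
  TTF...
Step 4: 5 trees catch fire, 4 burn out
  TF.FTT
  T...TF
  ......
  T.....
  F.....
  TF....
Step 5: 6 trees catch fire, 5 burn out
  F...FF
  T...F.
  ......
  F.....
  ......
  F.....

F...FF
T...F.
......
F.....
......
F.....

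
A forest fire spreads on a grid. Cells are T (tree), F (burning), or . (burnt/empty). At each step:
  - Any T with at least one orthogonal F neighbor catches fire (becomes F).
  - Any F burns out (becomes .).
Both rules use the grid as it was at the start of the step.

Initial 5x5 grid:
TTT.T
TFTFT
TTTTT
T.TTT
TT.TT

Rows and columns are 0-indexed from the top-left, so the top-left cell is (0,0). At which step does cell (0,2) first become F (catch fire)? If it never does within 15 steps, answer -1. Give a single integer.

Step 1: cell (0,2)='T' (+6 fires, +2 burnt)
Step 2: cell (0,2)='F' (+7 fires, +6 burnt)
  -> target ignites at step 2
Step 3: cell (0,2)='.' (+4 fires, +7 burnt)
Step 4: cell (0,2)='.' (+2 fires, +4 burnt)
Step 5: cell (0,2)='.' (+1 fires, +2 burnt)
Step 6: cell (0,2)='.' (+0 fires, +1 burnt)
  fire out at step 6

2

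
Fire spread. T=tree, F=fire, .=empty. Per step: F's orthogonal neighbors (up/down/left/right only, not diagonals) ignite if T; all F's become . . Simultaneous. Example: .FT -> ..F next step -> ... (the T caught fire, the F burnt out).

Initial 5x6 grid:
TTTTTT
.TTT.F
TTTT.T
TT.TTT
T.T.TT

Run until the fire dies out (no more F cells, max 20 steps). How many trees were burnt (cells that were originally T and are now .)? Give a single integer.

Answer: 22

Derivation:
Step 1: +2 fires, +1 burnt (F count now 2)
Step 2: +2 fires, +2 burnt (F count now 2)
Step 3: +3 fires, +2 burnt (F count now 3)
Step 4: +4 fires, +3 burnt (F count now 4)
Step 5: +3 fires, +4 burnt (F count now 3)
Step 6: +3 fires, +3 burnt (F count now 3)
Step 7: +1 fires, +3 burnt (F count now 1)
Step 8: +2 fires, +1 burnt (F count now 2)
Step 9: +1 fires, +2 burnt (F count now 1)
Step 10: +1 fires, +1 burnt (F count now 1)
Step 11: +0 fires, +1 burnt (F count now 0)
Fire out after step 11
Initially T: 23, now '.': 29
Total burnt (originally-T cells now '.'): 22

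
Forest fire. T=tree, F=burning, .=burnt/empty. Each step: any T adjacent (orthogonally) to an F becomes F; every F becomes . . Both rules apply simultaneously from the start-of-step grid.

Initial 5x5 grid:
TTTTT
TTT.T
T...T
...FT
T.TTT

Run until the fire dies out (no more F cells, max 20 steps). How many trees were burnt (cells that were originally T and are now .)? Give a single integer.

Answer: 15

Derivation:
Step 1: +2 fires, +1 burnt (F count now 2)
Step 2: +3 fires, +2 burnt (F count now 3)
Step 3: +1 fires, +3 burnt (F count now 1)
Step 4: +1 fires, +1 burnt (F count now 1)
Step 5: +1 fires, +1 burnt (F count now 1)
Step 6: +1 fires, +1 burnt (F count now 1)
Step 7: +2 fires, +1 burnt (F count now 2)
Step 8: +2 fires, +2 burnt (F count now 2)
Step 9: +1 fires, +2 burnt (F count now 1)
Step 10: +1 fires, +1 burnt (F count now 1)
Step 11: +0 fires, +1 burnt (F count now 0)
Fire out after step 11
Initially T: 16, now '.': 24
Total burnt (originally-T cells now '.'): 15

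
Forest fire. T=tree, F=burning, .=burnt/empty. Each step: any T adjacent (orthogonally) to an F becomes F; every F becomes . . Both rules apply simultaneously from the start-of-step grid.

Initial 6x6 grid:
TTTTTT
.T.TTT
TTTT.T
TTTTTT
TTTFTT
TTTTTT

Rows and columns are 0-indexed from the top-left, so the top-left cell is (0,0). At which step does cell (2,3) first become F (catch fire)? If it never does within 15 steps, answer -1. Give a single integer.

Step 1: cell (2,3)='T' (+4 fires, +1 burnt)
Step 2: cell (2,3)='F' (+7 fires, +4 burnt)
  -> target ignites at step 2
Step 3: cell (2,3)='.' (+7 fires, +7 burnt)
Step 4: cell (2,3)='.' (+6 fires, +7 burnt)
Step 5: cell (2,3)='.' (+5 fires, +6 burnt)
Step 6: cell (2,3)='.' (+2 fires, +5 burnt)
Step 7: cell (2,3)='.' (+1 fires, +2 burnt)
Step 8: cell (2,3)='.' (+0 fires, +1 burnt)
  fire out at step 8

2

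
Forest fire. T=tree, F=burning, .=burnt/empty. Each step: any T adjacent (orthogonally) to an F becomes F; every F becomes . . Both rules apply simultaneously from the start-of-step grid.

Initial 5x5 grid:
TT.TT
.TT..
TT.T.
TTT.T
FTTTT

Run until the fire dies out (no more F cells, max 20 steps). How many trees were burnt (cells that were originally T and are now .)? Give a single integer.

Answer: 14

Derivation:
Step 1: +2 fires, +1 burnt (F count now 2)
Step 2: +3 fires, +2 burnt (F count now 3)
Step 3: +3 fires, +3 burnt (F count now 3)
Step 4: +2 fires, +3 burnt (F count now 2)
Step 5: +3 fires, +2 burnt (F count now 3)
Step 6: +1 fires, +3 burnt (F count now 1)
Step 7: +0 fires, +1 burnt (F count now 0)
Fire out after step 7
Initially T: 17, now '.': 22
Total burnt (originally-T cells now '.'): 14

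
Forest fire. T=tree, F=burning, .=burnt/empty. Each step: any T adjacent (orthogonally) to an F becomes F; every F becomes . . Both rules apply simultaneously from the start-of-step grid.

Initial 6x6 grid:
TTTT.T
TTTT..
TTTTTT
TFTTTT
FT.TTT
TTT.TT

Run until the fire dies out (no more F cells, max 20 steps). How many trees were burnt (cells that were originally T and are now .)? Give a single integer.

Step 1: +5 fires, +2 burnt (F count now 5)
Step 2: +5 fires, +5 burnt (F count now 5)
Step 3: +7 fires, +5 burnt (F count now 7)
Step 4: +6 fires, +7 burnt (F count now 6)
Step 5: +4 fires, +6 burnt (F count now 4)
Step 6: +1 fires, +4 burnt (F count now 1)
Step 7: +0 fires, +1 burnt (F count now 0)
Fire out after step 7
Initially T: 29, now '.': 35
Total burnt (originally-T cells now '.'): 28

Answer: 28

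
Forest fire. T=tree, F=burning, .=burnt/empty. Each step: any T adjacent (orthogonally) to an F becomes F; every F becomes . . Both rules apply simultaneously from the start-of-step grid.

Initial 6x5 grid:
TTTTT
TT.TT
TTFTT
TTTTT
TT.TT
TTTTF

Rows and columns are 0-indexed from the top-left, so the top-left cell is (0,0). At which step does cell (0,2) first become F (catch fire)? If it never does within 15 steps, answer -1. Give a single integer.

Step 1: cell (0,2)='T' (+5 fires, +2 burnt)
Step 2: cell (0,2)='T' (+9 fires, +5 burnt)
Step 3: cell (0,2)='T' (+7 fires, +9 burnt)
Step 4: cell (0,2)='F' (+5 fires, +7 burnt)
  -> target ignites at step 4
Step 5: cell (0,2)='.' (+0 fires, +5 burnt)
  fire out at step 5

4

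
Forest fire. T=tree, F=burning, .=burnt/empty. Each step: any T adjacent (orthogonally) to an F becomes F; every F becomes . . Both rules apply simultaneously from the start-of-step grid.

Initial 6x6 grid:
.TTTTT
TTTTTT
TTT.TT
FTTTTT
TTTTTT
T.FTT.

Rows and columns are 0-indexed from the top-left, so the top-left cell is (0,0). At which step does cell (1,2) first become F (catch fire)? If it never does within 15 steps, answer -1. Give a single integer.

Step 1: cell (1,2)='T' (+5 fires, +2 burnt)
Step 2: cell (1,2)='T' (+7 fires, +5 burnt)
Step 3: cell (1,2)='T' (+4 fires, +7 burnt)
Step 4: cell (1,2)='F' (+4 fires, +4 burnt)
  -> target ignites at step 4
Step 5: cell (1,2)='.' (+4 fires, +4 burnt)
Step 6: cell (1,2)='.' (+3 fires, +4 burnt)
Step 7: cell (1,2)='.' (+2 fires, +3 burnt)
Step 8: cell (1,2)='.' (+1 fires, +2 burnt)
Step 9: cell (1,2)='.' (+0 fires, +1 burnt)
  fire out at step 9

4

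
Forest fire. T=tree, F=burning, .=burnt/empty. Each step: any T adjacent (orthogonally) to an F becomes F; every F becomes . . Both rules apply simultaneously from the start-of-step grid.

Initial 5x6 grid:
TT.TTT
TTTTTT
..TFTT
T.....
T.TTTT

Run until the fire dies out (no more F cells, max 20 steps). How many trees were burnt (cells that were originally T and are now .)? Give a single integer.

Answer: 14

Derivation:
Step 1: +3 fires, +1 burnt (F count now 3)
Step 2: +4 fires, +3 burnt (F count now 4)
Step 3: +3 fires, +4 burnt (F count now 3)
Step 4: +3 fires, +3 burnt (F count now 3)
Step 5: +1 fires, +3 burnt (F count now 1)
Step 6: +0 fires, +1 burnt (F count now 0)
Fire out after step 6
Initially T: 20, now '.': 24
Total burnt (originally-T cells now '.'): 14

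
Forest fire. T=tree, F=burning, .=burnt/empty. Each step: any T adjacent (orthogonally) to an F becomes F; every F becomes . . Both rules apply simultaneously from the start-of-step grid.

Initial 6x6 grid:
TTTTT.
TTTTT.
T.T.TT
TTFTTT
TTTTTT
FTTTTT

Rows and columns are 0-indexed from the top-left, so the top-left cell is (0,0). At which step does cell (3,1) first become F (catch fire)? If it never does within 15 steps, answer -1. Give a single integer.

Step 1: cell (3,1)='F' (+6 fires, +2 burnt)
  -> target ignites at step 1
Step 2: cell (3,1)='.' (+6 fires, +6 burnt)
Step 3: cell (3,1)='.' (+8 fires, +6 burnt)
Step 4: cell (3,1)='.' (+7 fires, +8 burnt)
Step 5: cell (3,1)='.' (+3 fires, +7 burnt)
Step 6: cell (3,1)='.' (+0 fires, +3 burnt)
  fire out at step 6

1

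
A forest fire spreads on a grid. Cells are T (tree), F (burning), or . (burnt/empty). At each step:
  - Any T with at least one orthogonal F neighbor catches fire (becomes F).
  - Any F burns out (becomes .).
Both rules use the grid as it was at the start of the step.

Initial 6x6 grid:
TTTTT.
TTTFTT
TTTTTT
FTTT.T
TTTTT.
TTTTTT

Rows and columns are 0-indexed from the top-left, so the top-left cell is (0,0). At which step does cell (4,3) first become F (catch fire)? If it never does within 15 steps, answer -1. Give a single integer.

Step 1: cell (4,3)='T' (+7 fires, +2 burnt)
Step 2: cell (4,3)='T' (+12 fires, +7 burnt)
Step 3: cell (4,3)='F' (+6 fires, +12 burnt)
  -> target ignites at step 3
Step 4: cell (4,3)='.' (+4 fires, +6 burnt)
Step 5: cell (4,3)='.' (+1 fires, +4 burnt)
Step 6: cell (4,3)='.' (+1 fires, +1 burnt)
Step 7: cell (4,3)='.' (+0 fires, +1 burnt)
  fire out at step 7

3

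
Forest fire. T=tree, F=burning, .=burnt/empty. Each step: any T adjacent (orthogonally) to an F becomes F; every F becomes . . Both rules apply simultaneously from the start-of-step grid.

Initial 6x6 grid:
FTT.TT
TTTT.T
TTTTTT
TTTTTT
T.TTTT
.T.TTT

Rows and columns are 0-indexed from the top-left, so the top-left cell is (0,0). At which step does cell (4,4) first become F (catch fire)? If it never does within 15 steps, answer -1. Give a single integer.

Step 1: cell (4,4)='T' (+2 fires, +1 burnt)
Step 2: cell (4,4)='T' (+3 fires, +2 burnt)
Step 3: cell (4,4)='T' (+3 fires, +3 burnt)
Step 4: cell (4,4)='T' (+4 fires, +3 burnt)
Step 5: cell (4,4)='T' (+2 fires, +4 burnt)
Step 6: cell (4,4)='T' (+3 fires, +2 burnt)
Step 7: cell (4,4)='T' (+3 fires, +3 burnt)
Step 8: cell (4,4)='F' (+4 fires, +3 burnt)
  -> target ignites at step 8
Step 9: cell (4,4)='.' (+3 fires, +4 burnt)
Step 10: cell (4,4)='.' (+2 fires, +3 burnt)
Step 11: cell (4,4)='.' (+0 fires, +2 burnt)
  fire out at step 11

8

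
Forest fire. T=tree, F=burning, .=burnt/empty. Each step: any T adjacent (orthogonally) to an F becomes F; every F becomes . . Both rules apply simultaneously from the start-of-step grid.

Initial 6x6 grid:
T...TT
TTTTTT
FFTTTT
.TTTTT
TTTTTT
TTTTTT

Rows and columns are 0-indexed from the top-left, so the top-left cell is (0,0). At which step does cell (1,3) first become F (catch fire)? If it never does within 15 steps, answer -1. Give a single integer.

Step 1: cell (1,3)='T' (+4 fires, +2 burnt)
Step 2: cell (1,3)='T' (+5 fires, +4 burnt)
Step 3: cell (1,3)='F' (+6 fires, +5 burnt)
  -> target ignites at step 3
Step 4: cell (1,3)='.' (+6 fires, +6 burnt)
Step 5: cell (1,3)='.' (+5 fires, +6 burnt)
Step 6: cell (1,3)='.' (+3 fires, +5 burnt)
Step 7: cell (1,3)='.' (+1 fires, +3 burnt)
Step 8: cell (1,3)='.' (+0 fires, +1 burnt)
  fire out at step 8

3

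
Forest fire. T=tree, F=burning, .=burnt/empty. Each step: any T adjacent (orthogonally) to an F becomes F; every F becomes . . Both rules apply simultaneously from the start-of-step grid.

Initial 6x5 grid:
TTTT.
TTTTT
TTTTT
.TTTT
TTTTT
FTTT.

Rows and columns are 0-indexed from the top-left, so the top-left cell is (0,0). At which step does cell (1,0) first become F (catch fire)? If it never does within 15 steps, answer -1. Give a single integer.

Step 1: cell (1,0)='T' (+2 fires, +1 burnt)
Step 2: cell (1,0)='T' (+2 fires, +2 burnt)
Step 3: cell (1,0)='T' (+3 fires, +2 burnt)
Step 4: cell (1,0)='T' (+3 fires, +3 burnt)
Step 5: cell (1,0)='T' (+5 fires, +3 burnt)
Step 6: cell (1,0)='F' (+5 fires, +5 burnt)
  -> target ignites at step 6
Step 7: cell (1,0)='.' (+4 fires, +5 burnt)
Step 8: cell (1,0)='.' (+2 fires, +4 burnt)
Step 9: cell (1,0)='.' (+0 fires, +2 burnt)
  fire out at step 9

6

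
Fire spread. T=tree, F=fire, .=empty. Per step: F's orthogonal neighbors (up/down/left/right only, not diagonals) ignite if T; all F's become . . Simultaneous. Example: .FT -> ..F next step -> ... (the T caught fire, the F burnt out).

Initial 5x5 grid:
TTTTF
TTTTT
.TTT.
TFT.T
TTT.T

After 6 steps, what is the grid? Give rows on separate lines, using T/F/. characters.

Step 1: 6 trees catch fire, 2 burn out
  TTTF.
  TTTTF
  .FTT.
  F.F.T
  TFT.T
Step 2: 6 trees catch fire, 6 burn out
  TTF..
  TFTF.
  ..FT.
  ....T
  F.F.T
Step 3: 4 trees catch fire, 6 burn out
  TF...
  F.F..
  ...F.
  ....T
  ....T
Step 4: 1 trees catch fire, 4 burn out
  F....
  .....
  .....
  ....T
  ....T
Step 5: 0 trees catch fire, 1 burn out
  .....
  .....
  .....
  ....T
  ....T
Step 6: 0 trees catch fire, 0 burn out
  .....
  .....
  .....
  ....T
  ....T

.....
.....
.....
....T
....T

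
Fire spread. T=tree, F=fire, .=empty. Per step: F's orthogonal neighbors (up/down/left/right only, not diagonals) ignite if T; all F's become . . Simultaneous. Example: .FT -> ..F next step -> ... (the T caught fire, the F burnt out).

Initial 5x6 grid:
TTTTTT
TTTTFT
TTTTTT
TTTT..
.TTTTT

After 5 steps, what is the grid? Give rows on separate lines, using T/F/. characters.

Step 1: 4 trees catch fire, 1 burn out
  TTTTFT
  TTTF.F
  TTTTFT
  TTTT..
  .TTTTT
Step 2: 5 trees catch fire, 4 burn out
  TTTF.F
  TTF...
  TTTF.F
  TTTT..
  .TTTTT
Step 3: 4 trees catch fire, 5 burn out
  TTF...
  TF....
  TTF...
  TTTF..
  .TTTTT
Step 4: 5 trees catch fire, 4 burn out
  TF....
  F.....
  TF....
  TTF...
  .TTFTT
Step 5: 5 trees catch fire, 5 burn out
  F.....
  ......
  F.....
  TF....
  .TF.FT

F.....
......
F.....
TF....
.TF.FT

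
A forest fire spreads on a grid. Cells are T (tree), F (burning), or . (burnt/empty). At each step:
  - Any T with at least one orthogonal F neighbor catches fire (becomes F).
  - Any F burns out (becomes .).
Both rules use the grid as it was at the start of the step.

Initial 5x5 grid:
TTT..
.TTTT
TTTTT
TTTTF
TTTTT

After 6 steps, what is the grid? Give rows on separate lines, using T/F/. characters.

Step 1: 3 trees catch fire, 1 burn out
  TTT..
  .TTTT
  TTTTF
  TTTF.
  TTTTF
Step 2: 4 trees catch fire, 3 burn out
  TTT..
  .TTTF
  TTTF.
  TTF..
  TTTF.
Step 3: 4 trees catch fire, 4 burn out
  TTT..
  .TTF.
  TTF..
  TF...
  TTF..
Step 4: 4 trees catch fire, 4 burn out
  TTT..
  .TF..
  TF...
  F....
  TF...
Step 5: 4 trees catch fire, 4 burn out
  TTF..
  .F...
  F....
  .....
  F....
Step 6: 1 trees catch fire, 4 burn out
  TF...
  .....
  .....
  .....
  .....

TF...
.....
.....
.....
.....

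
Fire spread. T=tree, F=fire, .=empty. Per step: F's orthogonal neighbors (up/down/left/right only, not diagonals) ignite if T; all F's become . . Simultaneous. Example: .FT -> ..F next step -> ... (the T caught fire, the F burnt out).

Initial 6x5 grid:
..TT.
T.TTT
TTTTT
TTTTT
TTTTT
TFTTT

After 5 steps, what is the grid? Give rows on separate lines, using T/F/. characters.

Step 1: 3 trees catch fire, 1 burn out
  ..TT.
  T.TTT
  TTTTT
  TTTTT
  TFTTT
  F.FTT
Step 2: 4 trees catch fire, 3 burn out
  ..TT.
  T.TTT
  TTTTT
  TFTTT
  F.FTT
  ...FT
Step 3: 5 trees catch fire, 4 burn out
  ..TT.
  T.TTT
  TFTTT
  F.FTT
  ...FT
  ....F
Step 4: 4 trees catch fire, 5 burn out
  ..TT.
  T.TTT
  F.FTT
  ...FT
  ....F
  .....
Step 5: 4 trees catch fire, 4 burn out
  ..TT.
  F.FTT
  ...FT
  ....F
  .....
  .....

..TT.
F.FTT
...FT
....F
.....
.....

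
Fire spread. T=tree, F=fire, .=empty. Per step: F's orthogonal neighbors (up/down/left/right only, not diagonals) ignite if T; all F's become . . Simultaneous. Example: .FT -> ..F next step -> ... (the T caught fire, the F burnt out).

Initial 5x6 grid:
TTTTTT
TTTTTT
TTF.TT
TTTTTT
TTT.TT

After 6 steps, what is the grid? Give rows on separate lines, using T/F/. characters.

Step 1: 3 trees catch fire, 1 burn out
  TTTTTT
  TTFTTT
  TF..TT
  TTFTTT
  TTT.TT
Step 2: 7 trees catch fire, 3 burn out
  TTFTTT
  TF.FTT
  F...TT
  TF.FTT
  TTF.TT
Step 3: 7 trees catch fire, 7 burn out
  TF.FTT
  F...FT
  ....TT
  F...FT
  TF..TT
Step 4: 7 trees catch fire, 7 burn out
  F...FT
  .....F
  ....FT
  .....F
  F...FT
Step 5: 3 trees catch fire, 7 burn out
  .....F
  ......
  .....F
  ......
  .....F
Step 6: 0 trees catch fire, 3 burn out
  ......
  ......
  ......
  ......
  ......

......
......
......
......
......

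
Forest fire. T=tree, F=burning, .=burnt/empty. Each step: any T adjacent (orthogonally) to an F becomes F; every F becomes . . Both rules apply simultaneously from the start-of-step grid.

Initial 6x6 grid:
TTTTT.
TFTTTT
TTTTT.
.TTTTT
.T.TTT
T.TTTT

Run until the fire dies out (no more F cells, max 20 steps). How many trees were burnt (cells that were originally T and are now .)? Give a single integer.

Answer: 28

Derivation:
Step 1: +4 fires, +1 burnt (F count now 4)
Step 2: +6 fires, +4 burnt (F count now 6)
Step 3: +5 fires, +6 burnt (F count now 5)
Step 4: +4 fires, +5 burnt (F count now 4)
Step 5: +2 fires, +4 burnt (F count now 2)
Step 6: +3 fires, +2 burnt (F count now 3)
Step 7: +3 fires, +3 burnt (F count now 3)
Step 8: +1 fires, +3 burnt (F count now 1)
Step 9: +0 fires, +1 burnt (F count now 0)
Fire out after step 9
Initially T: 29, now '.': 35
Total burnt (originally-T cells now '.'): 28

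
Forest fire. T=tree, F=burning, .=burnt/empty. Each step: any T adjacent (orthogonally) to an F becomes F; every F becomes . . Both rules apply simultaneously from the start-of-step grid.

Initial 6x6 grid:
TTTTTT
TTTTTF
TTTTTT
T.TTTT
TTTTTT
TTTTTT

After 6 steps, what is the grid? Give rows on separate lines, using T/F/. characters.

Step 1: 3 trees catch fire, 1 burn out
  TTTTTF
  TTTTF.
  TTTTTF
  T.TTTT
  TTTTTT
  TTTTTT
Step 2: 4 trees catch fire, 3 burn out
  TTTTF.
  TTTF..
  TTTTF.
  T.TTTF
  TTTTTT
  TTTTTT
Step 3: 5 trees catch fire, 4 burn out
  TTTF..
  TTF...
  TTTF..
  T.TTF.
  TTTTTF
  TTTTTT
Step 4: 6 trees catch fire, 5 burn out
  TTF...
  TF....
  TTF...
  T.TF..
  TTTTF.
  TTTTTF
Step 5: 6 trees catch fire, 6 burn out
  TF....
  F.....
  TF....
  T.F...
  TTTF..
  TTTTF.
Step 6: 4 trees catch fire, 6 burn out
  F.....
  ......
  F.....
  T.....
  TTF...
  TTTF..

F.....
......
F.....
T.....
TTF...
TTTF..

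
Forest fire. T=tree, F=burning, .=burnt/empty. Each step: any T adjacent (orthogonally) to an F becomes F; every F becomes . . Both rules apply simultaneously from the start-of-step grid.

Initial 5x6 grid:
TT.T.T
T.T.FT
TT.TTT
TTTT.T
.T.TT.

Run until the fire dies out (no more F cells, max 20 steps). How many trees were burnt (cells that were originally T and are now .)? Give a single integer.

Answer: 18

Derivation:
Step 1: +2 fires, +1 burnt (F count now 2)
Step 2: +3 fires, +2 burnt (F count now 3)
Step 3: +2 fires, +3 burnt (F count now 2)
Step 4: +2 fires, +2 burnt (F count now 2)
Step 5: +2 fires, +2 burnt (F count now 2)
Step 6: +3 fires, +2 burnt (F count now 3)
Step 7: +1 fires, +3 burnt (F count now 1)
Step 8: +1 fires, +1 burnt (F count now 1)
Step 9: +1 fires, +1 burnt (F count now 1)
Step 10: +1 fires, +1 burnt (F count now 1)
Step 11: +0 fires, +1 burnt (F count now 0)
Fire out after step 11
Initially T: 20, now '.': 28
Total burnt (originally-T cells now '.'): 18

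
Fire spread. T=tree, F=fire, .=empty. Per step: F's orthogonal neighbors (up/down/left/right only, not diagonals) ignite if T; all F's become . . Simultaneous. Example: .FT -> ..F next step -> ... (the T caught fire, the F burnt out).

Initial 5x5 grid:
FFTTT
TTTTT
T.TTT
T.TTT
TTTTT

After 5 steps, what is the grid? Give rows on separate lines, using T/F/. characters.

Step 1: 3 trees catch fire, 2 burn out
  ..FTT
  FFTTT
  T.TTT
  T.TTT
  TTTTT
Step 2: 3 trees catch fire, 3 burn out
  ...FT
  ..FTT
  F.TTT
  T.TTT
  TTTTT
Step 3: 4 trees catch fire, 3 burn out
  ....F
  ...FT
  ..FTT
  F.TTT
  TTTTT
Step 4: 4 trees catch fire, 4 burn out
  .....
  ....F
  ...FT
  ..FTT
  FTTTT
Step 5: 4 trees catch fire, 4 burn out
  .....
  .....
  ....F
  ...FT
  .FFTT

.....
.....
....F
...FT
.FFTT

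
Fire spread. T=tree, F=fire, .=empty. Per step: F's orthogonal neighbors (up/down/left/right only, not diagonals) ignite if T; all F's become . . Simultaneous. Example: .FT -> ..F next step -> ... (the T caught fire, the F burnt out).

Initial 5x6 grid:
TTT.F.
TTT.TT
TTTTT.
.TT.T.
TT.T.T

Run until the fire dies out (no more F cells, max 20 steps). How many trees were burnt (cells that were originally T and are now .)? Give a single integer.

Step 1: +1 fires, +1 burnt (F count now 1)
Step 2: +2 fires, +1 burnt (F count now 2)
Step 3: +2 fires, +2 burnt (F count now 2)
Step 4: +1 fires, +2 burnt (F count now 1)
Step 5: +3 fires, +1 burnt (F count now 3)
Step 6: +4 fires, +3 burnt (F count now 4)
Step 7: +3 fires, +4 burnt (F count now 3)
Step 8: +2 fires, +3 burnt (F count now 2)
Step 9: +0 fires, +2 burnt (F count now 0)
Fire out after step 9
Initially T: 20, now '.': 28
Total burnt (originally-T cells now '.'): 18

Answer: 18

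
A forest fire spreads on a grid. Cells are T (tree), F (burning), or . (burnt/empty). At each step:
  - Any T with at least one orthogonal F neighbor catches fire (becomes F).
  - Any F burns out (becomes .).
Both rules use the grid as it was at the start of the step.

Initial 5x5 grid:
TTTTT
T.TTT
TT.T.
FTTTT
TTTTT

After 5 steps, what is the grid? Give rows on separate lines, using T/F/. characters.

Step 1: 3 trees catch fire, 1 burn out
  TTTTT
  T.TTT
  FT.T.
  .FTTT
  FTTTT
Step 2: 4 trees catch fire, 3 burn out
  TTTTT
  F.TTT
  .F.T.
  ..FTT
  .FTTT
Step 3: 3 trees catch fire, 4 burn out
  FTTTT
  ..TTT
  ...T.
  ...FT
  ..FTT
Step 4: 4 trees catch fire, 3 burn out
  .FTTT
  ..TTT
  ...F.
  ....F
  ...FT
Step 5: 3 trees catch fire, 4 burn out
  ..FTT
  ..TFT
  .....
  .....
  ....F

..FTT
..TFT
.....
.....
....F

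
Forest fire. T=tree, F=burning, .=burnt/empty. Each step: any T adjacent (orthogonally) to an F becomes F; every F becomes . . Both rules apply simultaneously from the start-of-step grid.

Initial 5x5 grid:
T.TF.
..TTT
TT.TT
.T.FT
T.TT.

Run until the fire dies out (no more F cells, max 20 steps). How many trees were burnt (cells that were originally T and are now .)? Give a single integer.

Step 1: +5 fires, +2 burnt (F count now 5)
Step 2: +4 fires, +5 burnt (F count now 4)
Step 3: +0 fires, +4 burnt (F count now 0)
Fire out after step 3
Initially T: 14, now '.': 20
Total burnt (originally-T cells now '.'): 9

Answer: 9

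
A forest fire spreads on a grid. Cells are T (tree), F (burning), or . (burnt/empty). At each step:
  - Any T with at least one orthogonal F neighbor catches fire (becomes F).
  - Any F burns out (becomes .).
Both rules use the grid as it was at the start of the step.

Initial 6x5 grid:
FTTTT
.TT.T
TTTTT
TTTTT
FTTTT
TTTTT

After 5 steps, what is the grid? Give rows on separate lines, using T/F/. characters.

Step 1: 4 trees catch fire, 2 burn out
  .FTTT
  .TT.T
  TTTTT
  FTTTT
  .FTTT
  FTTTT
Step 2: 6 trees catch fire, 4 burn out
  ..FTT
  .FT.T
  FTTTT
  .FTTT
  ..FTT
  .FTTT
Step 3: 6 trees catch fire, 6 burn out
  ...FT
  ..F.T
  .FTTT
  ..FTT
  ...FT
  ..FTT
Step 4: 5 trees catch fire, 6 burn out
  ....F
  ....T
  ..FTT
  ...FT
  ....F
  ...FT
Step 5: 4 trees catch fire, 5 burn out
  .....
  ....F
  ...FT
  ....F
  .....
  ....F

.....
....F
...FT
....F
.....
....F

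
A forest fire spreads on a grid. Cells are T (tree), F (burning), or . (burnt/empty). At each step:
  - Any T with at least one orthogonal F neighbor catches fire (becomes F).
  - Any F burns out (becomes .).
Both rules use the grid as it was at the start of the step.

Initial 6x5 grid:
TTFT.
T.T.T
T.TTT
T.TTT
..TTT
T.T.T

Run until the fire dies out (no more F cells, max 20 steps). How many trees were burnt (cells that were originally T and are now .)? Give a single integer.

Answer: 19

Derivation:
Step 1: +3 fires, +1 burnt (F count now 3)
Step 2: +2 fires, +3 burnt (F count now 2)
Step 3: +3 fires, +2 burnt (F count now 3)
Step 4: +4 fires, +3 burnt (F count now 4)
Step 5: +5 fires, +4 burnt (F count now 5)
Step 6: +1 fires, +5 burnt (F count now 1)
Step 7: +1 fires, +1 burnt (F count now 1)
Step 8: +0 fires, +1 burnt (F count now 0)
Fire out after step 8
Initially T: 20, now '.': 29
Total burnt (originally-T cells now '.'): 19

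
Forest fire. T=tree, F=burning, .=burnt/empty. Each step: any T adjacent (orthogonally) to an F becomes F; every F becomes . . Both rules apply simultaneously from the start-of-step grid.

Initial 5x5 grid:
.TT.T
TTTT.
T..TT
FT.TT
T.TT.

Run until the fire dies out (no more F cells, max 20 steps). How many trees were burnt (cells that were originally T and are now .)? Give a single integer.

Answer: 15

Derivation:
Step 1: +3 fires, +1 burnt (F count now 3)
Step 2: +1 fires, +3 burnt (F count now 1)
Step 3: +1 fires, +1 burnt (F count now 1)
Step 4: +2 fires, +1 burnt (F count now 2)
Step 5: +2 fires, +2 burnt (F count now 2)
Step 6: +1 fires, +2 burnt (F count now 1)
Step 7: +2 fires, +1 burnt (F count now 2)
Step 8: +2 fires, +2 burnt (F count now 2)
Step 9: +1 fires, +2 burnt (F count now 1)
Step 10: +0 fires, +1 burnt (F count now 0)
Fire out after step 10
Initially T: 16, now '.': 24
Total burnt (originally-T cells now '.'): 15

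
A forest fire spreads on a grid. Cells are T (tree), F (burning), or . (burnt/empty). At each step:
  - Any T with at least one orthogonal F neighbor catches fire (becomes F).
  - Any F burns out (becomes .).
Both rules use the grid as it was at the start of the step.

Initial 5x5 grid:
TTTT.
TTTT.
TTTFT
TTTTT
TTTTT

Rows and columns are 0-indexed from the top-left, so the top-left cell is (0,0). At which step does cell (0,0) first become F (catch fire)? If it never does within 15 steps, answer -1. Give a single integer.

Step 1: cell (0,0)='T' (+4 fires, +1 burnt)
Step 2: cell (0,0)='T' (+6 fires, +4 burnt)
Step 3: cell (0,0)='T' (+6 fires, +6 burnt)
Step 4: cell (0,0)='T' (+4 fires, +6 burnt)
Step 5: cell (0,0)='F' (+2 fires, +4 burnt)
  -> target ignites at step 5
Step 6: cell (0,0)='.' (+0 fires, +2 burnt)
  fire out at step 6

5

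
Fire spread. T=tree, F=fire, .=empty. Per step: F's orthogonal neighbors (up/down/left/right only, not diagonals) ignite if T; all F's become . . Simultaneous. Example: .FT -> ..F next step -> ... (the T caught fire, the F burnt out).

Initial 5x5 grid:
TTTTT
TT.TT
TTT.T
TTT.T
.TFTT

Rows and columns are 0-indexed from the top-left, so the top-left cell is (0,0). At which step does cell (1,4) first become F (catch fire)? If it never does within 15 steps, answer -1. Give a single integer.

Step 1: cell (1,4)='T' (+3 fires, +1 burnt)
Step 2: cell (1,4)='T' (+3 fires, +3 burnt)
Step 3: cell (1,4)='T' (+3 fires, +3 burnt)
Step 4: cell (1,4)='T' (+3 fires, +3 burnt)
Step 5: cell (1,4)='F' (+3 fires, +3 burnt)
  -> target ignites at step 5
Step 6: cell (1,4)='.' (+4 fires, +3 burnt)
Step 7: cell (1,4)='.' (+1 fires, +4 burnt)
Step 8: cell (1,4)='.' (+0 fires, +1 burnt)
  fire out at step 8

5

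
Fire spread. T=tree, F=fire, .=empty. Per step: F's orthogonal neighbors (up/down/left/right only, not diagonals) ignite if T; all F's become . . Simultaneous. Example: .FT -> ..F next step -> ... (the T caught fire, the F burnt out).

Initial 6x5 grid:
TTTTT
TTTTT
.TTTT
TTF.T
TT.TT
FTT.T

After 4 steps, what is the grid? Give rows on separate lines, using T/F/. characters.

Step 1: 4 trees catch fire, 2 burn out
  TTTTT
  TTTTT
  .TFTT
  TF..T
  FT.TT
  .FT.T
Step 2: 6 trees catch fire, 4 burn out
  TTTTT
  TTFTT
  .F.FT
  F...T
  .F.TT
  ..F.T
Step 3: 4 trees catch fire, 6 burn out
  TTFTT
  TF.FT
  ....F
  ....T
  ...TT
  ....T
Step 4: 5 trees catch fire, 4 burn out
  TF.FT
  F...F
  .....
  ....F
  ...TT
  ....T

TF.FT
F...F
.....
....F
...TT
....T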